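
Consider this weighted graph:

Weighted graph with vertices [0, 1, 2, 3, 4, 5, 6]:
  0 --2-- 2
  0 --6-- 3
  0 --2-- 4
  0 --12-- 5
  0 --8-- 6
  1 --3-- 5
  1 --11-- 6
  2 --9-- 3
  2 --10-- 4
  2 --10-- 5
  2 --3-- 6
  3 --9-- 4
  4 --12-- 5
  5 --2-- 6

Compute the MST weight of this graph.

Applying Kruskal's algorithm (sort edges by weight, add if no cycle):
  Add (0,2) w=2
  Add (0,4) w=2
  Add (5,6) w=2
  Add (1,5) w=3
  Add (2,6) w=3
  Add (0,3) w=6
  Skip (0,6) w=8 (creates cycle)
  Skip (2,3) w=9 (creates cycle)
  Skip (3,4) w=9 (creates cycle)
  Skip (2,4) w=10 (creates cycle)
  Skip (2,5) w=10 (creates cycle)
  Skip (1,6) w=11 (creates cycle)
  Skip (0,5) w=12 (creates cycle)
  Skip (4,5) w=12 (creates cycle)
MST weight = 18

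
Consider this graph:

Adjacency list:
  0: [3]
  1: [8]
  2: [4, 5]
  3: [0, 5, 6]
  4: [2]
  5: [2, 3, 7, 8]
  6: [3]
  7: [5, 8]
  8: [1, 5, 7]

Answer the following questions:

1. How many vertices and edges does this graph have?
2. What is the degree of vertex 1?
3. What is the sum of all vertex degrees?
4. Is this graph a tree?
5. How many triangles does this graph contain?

Count: 9 vertices, 9 edges.
Vertex 1 has neighbors [8], degree = 1.
Handshaking lemma: 2 * 9 = 18.
A tree on 9 vertices has 8 edges. This graph has 9 edges (1 extra). Not a tree.
Number of triangles = 1.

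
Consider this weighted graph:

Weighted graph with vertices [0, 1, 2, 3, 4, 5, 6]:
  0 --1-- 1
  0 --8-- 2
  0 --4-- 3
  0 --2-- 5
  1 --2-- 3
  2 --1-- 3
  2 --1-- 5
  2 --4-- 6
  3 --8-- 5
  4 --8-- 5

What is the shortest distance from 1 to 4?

Using Dijkstra's algorithm from vertex 1:
Shortest path: 1 -> 0 -> 5 -> 4
Total weight: 1 + 2 + 8 = 11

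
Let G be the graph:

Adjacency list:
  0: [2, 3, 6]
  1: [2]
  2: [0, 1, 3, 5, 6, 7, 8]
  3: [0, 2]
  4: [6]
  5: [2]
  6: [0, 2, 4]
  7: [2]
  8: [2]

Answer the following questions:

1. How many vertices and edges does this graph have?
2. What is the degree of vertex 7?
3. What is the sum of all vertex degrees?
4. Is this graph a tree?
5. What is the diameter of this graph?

Count: 9 vertices, 10 edges.
Vertex 7 has neighbors [2], degree = 1.
Handshaking lemma: 2 * 10 = 20.
A tree on 9 vertices has 8 edges. This graph has 10 edges (2 extra). Not a tree.
Diameter (longest shortest path) = 3.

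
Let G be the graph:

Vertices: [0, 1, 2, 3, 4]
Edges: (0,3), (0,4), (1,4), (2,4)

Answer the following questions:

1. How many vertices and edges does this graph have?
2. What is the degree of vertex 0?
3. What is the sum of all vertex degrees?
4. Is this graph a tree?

Count: 5 vertices, 4 edges.
Vertex 0 has neighbors [3, 4], degree = 2.
Handshaking lemma: 2 * 4 = 8.
A graph is a tree iff it is connected and has exactly n-1 edges. This graph is connected (all 5 vertices in one component) and has 5-1 = 4 edges. It is a tree.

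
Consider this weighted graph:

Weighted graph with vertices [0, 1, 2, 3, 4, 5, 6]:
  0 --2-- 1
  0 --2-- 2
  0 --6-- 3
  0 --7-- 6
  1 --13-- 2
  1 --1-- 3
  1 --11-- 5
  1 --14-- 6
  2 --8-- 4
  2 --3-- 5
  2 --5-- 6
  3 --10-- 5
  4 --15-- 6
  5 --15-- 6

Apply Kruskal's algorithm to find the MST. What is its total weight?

Applying Kruskal's algorithm (sort edges by weight, add if no cycle):
  Add (1,3) w=1
  Add (0,1) w=2
  Add (0,2) w=2
  Add (2,5) w=3
  Add (2,6) w=5
  Skip (0,3) w=6 (creates cycle)
  Skip (0,6) w=7 (creates cycle)
  Add (2,4) w=8
  Skip (3,5) w=10 (creates cycle)
  Skip (1,5) w=11 (creates cycle)
  Skip (1,2) w=13 (creates cycle)
  Skip (1,6) w=14 (creates cycle)
  Skip (4,6) w=15 (creates cycle)
  Skip (5,6) w=15 (creates cycle)
MST weight = 21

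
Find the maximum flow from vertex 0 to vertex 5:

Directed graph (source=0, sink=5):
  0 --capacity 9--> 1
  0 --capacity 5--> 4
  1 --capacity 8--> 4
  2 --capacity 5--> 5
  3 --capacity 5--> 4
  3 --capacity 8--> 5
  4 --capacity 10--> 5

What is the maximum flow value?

Computing max flow:
  Flow on (0->1): 8/9
  Flow on (0->4): 2/5
  Flow on (1->4): 8/8
  Flow on (4->5): 10/10
Maximum flow = 10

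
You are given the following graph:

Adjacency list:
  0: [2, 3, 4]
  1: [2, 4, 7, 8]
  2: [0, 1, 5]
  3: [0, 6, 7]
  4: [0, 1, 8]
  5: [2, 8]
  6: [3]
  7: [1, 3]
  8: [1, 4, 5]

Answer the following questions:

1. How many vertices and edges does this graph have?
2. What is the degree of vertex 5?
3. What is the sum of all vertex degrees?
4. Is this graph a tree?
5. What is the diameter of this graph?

Count: 9 vertices, 12 edges.
Vertex 5 has neighbors [2, 8], degree = 2.
Handshaking lemma: 2 * 12 = 24.
A tree on 9 vertices has 8 edges. This graph has 12 edges (4 extra). Not a tree.
Diameter (longest shortest path) = 4.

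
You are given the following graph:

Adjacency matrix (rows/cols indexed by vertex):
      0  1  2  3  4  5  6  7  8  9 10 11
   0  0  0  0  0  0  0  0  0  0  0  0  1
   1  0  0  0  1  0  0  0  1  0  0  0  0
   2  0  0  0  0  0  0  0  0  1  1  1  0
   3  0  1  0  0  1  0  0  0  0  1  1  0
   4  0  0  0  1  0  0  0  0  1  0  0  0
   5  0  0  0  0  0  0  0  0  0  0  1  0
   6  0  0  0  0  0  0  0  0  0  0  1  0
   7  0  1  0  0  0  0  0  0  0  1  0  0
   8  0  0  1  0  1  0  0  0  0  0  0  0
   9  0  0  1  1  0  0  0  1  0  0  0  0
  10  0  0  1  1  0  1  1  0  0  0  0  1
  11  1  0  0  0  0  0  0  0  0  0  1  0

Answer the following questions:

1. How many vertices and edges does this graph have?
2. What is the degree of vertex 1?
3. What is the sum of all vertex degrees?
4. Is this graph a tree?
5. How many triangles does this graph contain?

Count: 12 vertices, 14 edges.
Vertex 1 has neighbors [3, 7], degree = 2.
Handshaking lemma: 2 * 14 = 28.
A tree on 12 vertices has 11 edges. This graph has 14 edges (3 extra). Not a tree.
Number of triangles = 0.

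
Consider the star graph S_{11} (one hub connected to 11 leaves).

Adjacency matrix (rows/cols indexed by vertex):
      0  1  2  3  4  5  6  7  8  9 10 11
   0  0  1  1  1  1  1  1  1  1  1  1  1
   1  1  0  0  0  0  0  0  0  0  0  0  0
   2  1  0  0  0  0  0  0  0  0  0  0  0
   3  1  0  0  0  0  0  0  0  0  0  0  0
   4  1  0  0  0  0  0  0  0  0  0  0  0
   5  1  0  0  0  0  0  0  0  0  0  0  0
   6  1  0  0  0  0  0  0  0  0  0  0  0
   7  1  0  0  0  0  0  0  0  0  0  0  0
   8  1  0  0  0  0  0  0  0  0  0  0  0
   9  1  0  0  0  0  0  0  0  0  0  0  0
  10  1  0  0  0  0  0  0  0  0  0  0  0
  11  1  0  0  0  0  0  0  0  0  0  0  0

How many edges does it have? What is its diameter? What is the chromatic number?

Star graph S_{11}: the hub connects to all 11 leaves.
Edges = 11.
Diameter = 2 (any leaf to hub is 1, leaf to leaf through hub is 2).
Star graphs are bipartite (hub vs leaves), so chromatic number = 2.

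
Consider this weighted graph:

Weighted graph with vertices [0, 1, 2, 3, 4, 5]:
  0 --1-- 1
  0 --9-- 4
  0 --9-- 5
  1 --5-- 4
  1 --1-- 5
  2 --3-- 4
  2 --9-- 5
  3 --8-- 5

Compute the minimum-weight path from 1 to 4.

Using Dijkstra's algorithm from vertex 1:
Shortest path: 1 -> 4
Total weight: 5 = 5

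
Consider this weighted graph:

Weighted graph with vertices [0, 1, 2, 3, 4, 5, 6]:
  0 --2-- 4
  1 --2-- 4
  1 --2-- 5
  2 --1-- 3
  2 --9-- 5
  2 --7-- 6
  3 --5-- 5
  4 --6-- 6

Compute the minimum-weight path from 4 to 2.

Using Dijkstra's algorithm from vertex 4:
Shortest path: 4 -> 1 -> 5 -> 3 -> 2
Total weight: 2 + 2 + 5 + 1 = 10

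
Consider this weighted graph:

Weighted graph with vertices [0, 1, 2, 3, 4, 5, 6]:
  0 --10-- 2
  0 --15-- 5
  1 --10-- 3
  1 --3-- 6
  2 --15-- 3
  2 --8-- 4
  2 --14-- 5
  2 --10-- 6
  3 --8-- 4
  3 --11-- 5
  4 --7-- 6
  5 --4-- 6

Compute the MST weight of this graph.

Applying Kruskal's algorithm (sort edges by weight, add if no cycle):
  Add (1,6) w=3
  Add (5,6) w=4
  Add (4,6) w=7
  Add (2,4) w=8
  Add (3,4) w=8
  Add (0,2) w=10
  Skip (1,3) w=10 (creates cycle)
  Skip (2,6) w=10 (creates cycle)
  Skip (3,5) w=11 (creates cycle)
  Skip (2,5) w=14 (creates cycle)
  Skip (0,5) w=15 (creates cycle)
  Skip (2,3) w=15 (creates cycle)
MST weight = 40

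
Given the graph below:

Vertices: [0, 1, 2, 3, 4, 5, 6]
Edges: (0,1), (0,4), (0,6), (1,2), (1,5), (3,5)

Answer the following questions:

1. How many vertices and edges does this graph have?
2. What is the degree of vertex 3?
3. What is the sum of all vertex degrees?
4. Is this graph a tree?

Count: 7 vertices, 6 edges.
Vertex 3 has neighbors [5], degree = 1.
Handshaking lemma: 2 * 6 = 12.
A graph is a tree iff it is connected and has exactly n-1 edges. This graph is connected (all 7 vertices in one component) and has 7-1 = 6 edges. It is a tree.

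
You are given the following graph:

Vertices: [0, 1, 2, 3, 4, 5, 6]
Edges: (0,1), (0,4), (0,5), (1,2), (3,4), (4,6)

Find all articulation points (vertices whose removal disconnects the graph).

An articulation point is a vertex whose removal disconnects the graph.
Articulation points: [0, 1, 4]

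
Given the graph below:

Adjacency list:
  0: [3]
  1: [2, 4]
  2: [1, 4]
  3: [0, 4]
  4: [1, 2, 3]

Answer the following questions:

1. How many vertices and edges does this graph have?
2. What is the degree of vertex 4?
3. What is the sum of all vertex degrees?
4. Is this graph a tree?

Count: 5 vertices, 5 edges.
Vertex 4 has neighbors [1, 2, 3], degree = 3.
Handshaking lemma: 2 * 5 = 10.
A tree on 5 vertices has 4 edges. This graph has 5 edges (1 extra). Not a tree.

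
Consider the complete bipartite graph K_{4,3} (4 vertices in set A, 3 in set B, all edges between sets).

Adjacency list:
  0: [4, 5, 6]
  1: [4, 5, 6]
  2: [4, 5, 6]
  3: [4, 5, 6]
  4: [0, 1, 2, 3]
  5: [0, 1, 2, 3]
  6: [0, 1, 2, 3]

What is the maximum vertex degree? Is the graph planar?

Set-A vertices have degree 3; set-B vertices have degree 4. Maximum degree = max(4,3) = 4.
K_{4,3} contains K_{3,3} as a subgraph (since both sides have >= 3 vertices); by Kuratowski's theorem it is not planar.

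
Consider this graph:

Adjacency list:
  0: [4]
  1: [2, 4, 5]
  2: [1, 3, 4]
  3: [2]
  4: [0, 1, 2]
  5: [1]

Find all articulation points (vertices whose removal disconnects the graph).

An articulation point is a vertex whose removal disconnects the graph.
Articulation points: [1, 2, 4]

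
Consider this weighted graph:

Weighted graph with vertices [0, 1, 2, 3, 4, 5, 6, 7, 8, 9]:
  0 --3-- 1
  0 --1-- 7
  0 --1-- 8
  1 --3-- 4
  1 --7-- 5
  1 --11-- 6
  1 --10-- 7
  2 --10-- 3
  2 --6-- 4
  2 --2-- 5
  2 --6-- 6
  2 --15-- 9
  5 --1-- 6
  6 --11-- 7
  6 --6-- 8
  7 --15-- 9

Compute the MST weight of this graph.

Applying Kruskal's algorithm (sort edges by weight, add if no cycle):
  Add (0,8) w=1
  Add (0,7) w=1
  Add (5,6) w=1
  Add (2,5) w=2
  Add (0,1) w=3
  Add (1,4) w=3
  Add (2,4) w=6
  Skip (2,6) w=6 (creates cycle)
  Skip (6,8) w=6 (creates cycle)
  Skip (1,5) w=7 (creates cycle)
  Skip (1,7) w=10 (creates cycle)
  Add (2,3) w=10
  Skip (1,6) w=11 (creates cycle)
  Skip (6,7) w=11 (creates cycle)
  Add (2,9) w=15
  Skip (7,9) w=15 (creates cycle)
MST weight = 42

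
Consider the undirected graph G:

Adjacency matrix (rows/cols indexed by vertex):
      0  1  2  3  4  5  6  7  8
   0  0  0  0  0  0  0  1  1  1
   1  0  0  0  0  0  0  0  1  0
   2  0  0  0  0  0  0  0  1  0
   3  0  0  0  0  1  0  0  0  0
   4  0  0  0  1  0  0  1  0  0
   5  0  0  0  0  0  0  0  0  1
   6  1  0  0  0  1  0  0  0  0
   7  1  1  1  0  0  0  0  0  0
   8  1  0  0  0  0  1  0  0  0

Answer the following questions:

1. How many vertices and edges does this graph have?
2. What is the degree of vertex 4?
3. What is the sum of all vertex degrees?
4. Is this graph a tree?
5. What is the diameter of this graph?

Count: 9 vertices, 8 edges.
Vertex 4 has neighbors [3, 6], degree = 2.
Handshaking lemma: 2 * 8 = 16.
A graph is a tree iff it is connected and has exactly n-1 edges. This graph is connected (all 9 vertices in one component) and has 9-1 = 8 edges. It is a tree.
Diameter (longest shortest path) = 5.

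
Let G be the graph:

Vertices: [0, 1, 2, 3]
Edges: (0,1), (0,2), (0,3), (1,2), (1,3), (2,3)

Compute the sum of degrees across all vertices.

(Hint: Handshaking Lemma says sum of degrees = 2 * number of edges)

Count edges: 6 edges.
By Handshaking Lemma: sum of degrees = 2 * 6 = 12.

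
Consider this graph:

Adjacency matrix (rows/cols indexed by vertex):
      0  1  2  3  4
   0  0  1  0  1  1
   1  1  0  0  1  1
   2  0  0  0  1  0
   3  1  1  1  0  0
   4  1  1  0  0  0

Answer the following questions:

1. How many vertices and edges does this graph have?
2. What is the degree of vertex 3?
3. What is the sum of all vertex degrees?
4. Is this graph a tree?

Count: 5 vertices, 6 edges.
Vertex 3 has neighbors [0, 1, 2], degree = 3.
Handshaking lemma: 2 * 6 = 12.
A tree on 5 vertices has 4 edges. This graph has 6 edges (2 extra). Not a tree.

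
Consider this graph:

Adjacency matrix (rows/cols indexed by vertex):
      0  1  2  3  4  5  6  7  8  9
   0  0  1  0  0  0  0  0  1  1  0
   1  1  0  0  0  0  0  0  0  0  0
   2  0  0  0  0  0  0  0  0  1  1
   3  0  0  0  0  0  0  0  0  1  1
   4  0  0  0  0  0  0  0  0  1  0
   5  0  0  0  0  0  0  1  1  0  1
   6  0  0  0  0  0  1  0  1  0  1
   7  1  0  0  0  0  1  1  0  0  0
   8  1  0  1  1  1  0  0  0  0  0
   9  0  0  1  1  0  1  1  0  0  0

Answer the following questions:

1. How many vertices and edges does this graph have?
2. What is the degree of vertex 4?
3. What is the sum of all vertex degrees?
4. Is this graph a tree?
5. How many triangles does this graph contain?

Count: 10 vertices, 13 edges.
Vertex 4 has neighbors [8], degree = 1.
Handshaking lemma: 2 * 13 = 26.
A tree on 10 vertices has 9 edges. This graph has 13 edges (4 extra). Not a tree.
Number of triangles = 2.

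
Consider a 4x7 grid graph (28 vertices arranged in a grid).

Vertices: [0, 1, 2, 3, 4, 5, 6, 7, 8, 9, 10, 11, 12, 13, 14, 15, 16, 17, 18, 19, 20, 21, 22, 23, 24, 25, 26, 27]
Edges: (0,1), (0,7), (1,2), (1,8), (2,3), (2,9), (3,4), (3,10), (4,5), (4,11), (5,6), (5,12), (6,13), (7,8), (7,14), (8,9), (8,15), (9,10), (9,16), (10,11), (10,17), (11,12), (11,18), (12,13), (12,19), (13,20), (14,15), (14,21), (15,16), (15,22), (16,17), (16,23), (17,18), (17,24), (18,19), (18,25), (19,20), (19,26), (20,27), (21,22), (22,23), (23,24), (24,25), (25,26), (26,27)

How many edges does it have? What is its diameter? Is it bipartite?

A 4x7 grid has 21 vertical edges and 24 horizontal edges.
Total edges = 21 + 24 = 45.
Diameter = (4-1) + (7-1) = 9 (corner to opposite corner).
Grid graphs are bipartite (checkerboard coloring).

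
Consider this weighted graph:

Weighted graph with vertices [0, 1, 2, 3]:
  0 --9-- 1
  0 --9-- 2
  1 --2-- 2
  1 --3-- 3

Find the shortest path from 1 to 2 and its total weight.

Using Dijkstra's algorithm from vertex 1:
Shortest path: 1 -> 2
Total weight: 2 = 2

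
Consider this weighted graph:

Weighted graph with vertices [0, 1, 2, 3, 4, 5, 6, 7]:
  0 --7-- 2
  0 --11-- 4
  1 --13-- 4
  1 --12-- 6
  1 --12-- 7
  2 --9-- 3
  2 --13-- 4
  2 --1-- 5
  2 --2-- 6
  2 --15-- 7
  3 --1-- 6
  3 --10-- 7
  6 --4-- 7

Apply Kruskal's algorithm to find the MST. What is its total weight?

Applying Kruskal's algorithm (sort edges by weight, add if no cycle):
  Add (2,5) w=1
  Add (3,6) w=1
  Add (2,6) w=2
  Add (6,7) w=4
  Add (0,2) w=7
  Skip (2,3) w=9 (creates cycle)
  Skip (3,7) w=10 (creates cycle)
  Add (0,4) w=11
  Add (1,7) w=12
  Skip (1,6) w=12 (creates cycle)
  Skip (1,4) w=13 (creates cycle)
  Skip (2,4) w=13 (creates cycle)
  Skip (2,7) w=15 (creates cycle)
MST weight = 38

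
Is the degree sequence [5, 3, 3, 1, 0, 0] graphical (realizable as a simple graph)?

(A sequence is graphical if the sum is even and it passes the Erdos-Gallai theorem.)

Sum of degrees = 12. Sum is even but fails Erdos-Gallai. The sequence is NOT graphical.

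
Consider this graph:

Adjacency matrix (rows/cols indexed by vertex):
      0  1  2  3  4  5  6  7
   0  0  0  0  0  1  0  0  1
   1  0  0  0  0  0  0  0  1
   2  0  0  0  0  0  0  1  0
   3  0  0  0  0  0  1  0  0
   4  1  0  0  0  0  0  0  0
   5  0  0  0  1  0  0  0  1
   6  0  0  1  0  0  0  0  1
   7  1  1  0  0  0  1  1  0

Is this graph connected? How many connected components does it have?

Checking connectivity: the graph has 1 connected component(s).
All vertices are reachable from each other. The graph IS connected.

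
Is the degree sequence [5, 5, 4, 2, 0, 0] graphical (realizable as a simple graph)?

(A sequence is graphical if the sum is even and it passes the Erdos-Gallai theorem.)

Sum of degrees = 16. Sum is even but fails Erdos-Gallai. The sequence is NOT graphical.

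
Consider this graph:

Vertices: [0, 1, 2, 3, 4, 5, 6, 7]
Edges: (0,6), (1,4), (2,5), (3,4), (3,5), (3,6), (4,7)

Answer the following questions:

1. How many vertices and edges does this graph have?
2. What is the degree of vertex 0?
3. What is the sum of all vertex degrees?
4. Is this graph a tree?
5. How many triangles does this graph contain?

Count: 8 vertices, 7 edges.
Vertex 0 has neighbors [6], degree = 1.
Handshaking lemma: 2 * 7 = 14.
A graph is a tree iff it is connected and has exactly n-1 edges. This graph is connected (all 8 vertices in one component) and has 8-1 = 7 edges. It is a tree.
Number of triangles = 0.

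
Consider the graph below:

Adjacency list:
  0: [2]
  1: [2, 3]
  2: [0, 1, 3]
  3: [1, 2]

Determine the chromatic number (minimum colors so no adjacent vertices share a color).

The graph has a maximum clique of size 3 (lower bound on chromatic number).
A valid 3-coloring: {0: 1, 1: 1, 2: 0, 3: 2}.
Chromatic number = 3.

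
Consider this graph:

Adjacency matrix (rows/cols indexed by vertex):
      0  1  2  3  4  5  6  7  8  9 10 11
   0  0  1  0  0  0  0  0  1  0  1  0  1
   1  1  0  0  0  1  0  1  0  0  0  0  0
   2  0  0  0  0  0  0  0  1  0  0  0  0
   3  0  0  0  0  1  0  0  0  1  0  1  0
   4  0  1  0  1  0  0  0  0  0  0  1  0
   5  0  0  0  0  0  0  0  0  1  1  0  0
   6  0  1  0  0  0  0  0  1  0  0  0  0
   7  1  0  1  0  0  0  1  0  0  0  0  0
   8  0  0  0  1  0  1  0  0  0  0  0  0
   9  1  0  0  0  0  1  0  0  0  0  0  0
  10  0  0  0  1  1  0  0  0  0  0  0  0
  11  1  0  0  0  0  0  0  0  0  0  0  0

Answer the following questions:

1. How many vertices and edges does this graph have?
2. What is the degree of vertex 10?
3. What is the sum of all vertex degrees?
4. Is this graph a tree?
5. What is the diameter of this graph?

Count: 12 vertices, 14 edges.
Vertex 10 has neighbors [3, 4], degree = 2.
Handshaking lemma: 2 * 14 = 28.
A tree on 12 vertices has 11 edges. This graph has 14 edges (3 extra). Not a tree.
Diameter (longest shortest path) = 5.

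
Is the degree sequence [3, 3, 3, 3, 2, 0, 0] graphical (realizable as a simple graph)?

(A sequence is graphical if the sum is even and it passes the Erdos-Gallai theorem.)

Sum of degrees = 14. Sum is even and passes Erdos-Gallai. The sequence IS graphical.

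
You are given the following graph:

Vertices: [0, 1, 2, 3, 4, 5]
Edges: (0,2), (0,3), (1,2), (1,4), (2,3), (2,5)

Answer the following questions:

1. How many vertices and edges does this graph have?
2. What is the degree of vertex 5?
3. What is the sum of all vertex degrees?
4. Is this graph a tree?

Count: 6 vertices, 6 edges.
Vertex 5 has neighbors [2], degree = 1.
Handshaking lemma: 2 * 6 = 12.
A tree on 6 vertices has 5 edges. This graph has 6 edges (1 extra). Not a tree.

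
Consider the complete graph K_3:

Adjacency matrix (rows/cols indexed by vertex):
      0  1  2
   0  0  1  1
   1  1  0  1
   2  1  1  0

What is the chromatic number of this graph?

In K_3, every vertex is adjacent to every other vertex.
Each vertex needs a unique color.
Chromatic number = 3.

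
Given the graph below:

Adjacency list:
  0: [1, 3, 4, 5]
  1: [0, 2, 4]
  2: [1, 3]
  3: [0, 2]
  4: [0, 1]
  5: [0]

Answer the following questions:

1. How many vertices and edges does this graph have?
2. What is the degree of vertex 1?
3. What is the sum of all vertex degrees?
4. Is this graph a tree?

Count: 6 vertices, 7 edges.
Vertex 1 has neighbors [0, 2, 4], degree = 3.
Handshaking lemma: 2 * 7 = 14.
A tree on 6 vertices has 5 edges. This graph has 7 edges (2 extra). Not a tree.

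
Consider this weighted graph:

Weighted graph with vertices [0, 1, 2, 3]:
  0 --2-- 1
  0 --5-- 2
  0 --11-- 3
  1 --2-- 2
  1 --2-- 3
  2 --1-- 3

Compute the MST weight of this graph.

Applying Kruskal's algorithm (sort edges by weight, add if no cycle):
  Add (2,3) w=1
  Add (0,1) w=2
  Add (1,2) w=2
  Skip (1,3) w=2 (creates cycle)
  Skip (0,2) w=5 (creates cycle)
  Skip (0,3) w=11 (creates cycle)
MST weight = 5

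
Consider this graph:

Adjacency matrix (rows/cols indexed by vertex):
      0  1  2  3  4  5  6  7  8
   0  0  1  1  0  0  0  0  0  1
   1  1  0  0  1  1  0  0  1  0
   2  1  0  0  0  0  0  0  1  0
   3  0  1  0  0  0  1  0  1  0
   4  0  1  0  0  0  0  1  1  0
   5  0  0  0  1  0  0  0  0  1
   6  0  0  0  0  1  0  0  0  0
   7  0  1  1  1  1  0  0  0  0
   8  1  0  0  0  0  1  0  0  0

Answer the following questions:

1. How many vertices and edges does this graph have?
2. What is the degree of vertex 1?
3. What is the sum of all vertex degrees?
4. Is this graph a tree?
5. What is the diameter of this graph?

Count: 9 vertices, 12 edges.
Vertex 1 has neighbors [0, 3, 4, 7], degree = 4.
Handshaking lemma: 2 * 12 = 24.
A tree on 9 vertices has 8 edges. This graph has 12 edges (4 extra). Not a tree.
Diameter (longest shortest path) = 4.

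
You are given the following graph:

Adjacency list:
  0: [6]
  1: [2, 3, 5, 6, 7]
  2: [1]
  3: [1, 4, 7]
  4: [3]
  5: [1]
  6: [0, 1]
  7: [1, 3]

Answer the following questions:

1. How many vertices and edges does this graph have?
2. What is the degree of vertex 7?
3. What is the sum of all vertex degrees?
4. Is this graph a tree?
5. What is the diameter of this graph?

Count: 8 vertices, 8 edges.
Vertex 7 has neighbors [1, 3], degree = 2.
Handshaking lemma: 2 * 8 = 16.
A tree on 8 vertices has 7 edges. This graph has 8 edges (1 extra). Not a tree.
Diameter (longest shortest path) = 4.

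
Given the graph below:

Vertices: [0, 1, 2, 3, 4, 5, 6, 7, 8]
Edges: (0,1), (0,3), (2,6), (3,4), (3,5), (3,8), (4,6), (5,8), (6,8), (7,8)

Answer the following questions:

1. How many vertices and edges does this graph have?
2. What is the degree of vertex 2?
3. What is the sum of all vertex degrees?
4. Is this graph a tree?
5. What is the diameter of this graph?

Count: 9 vertices, 10 edges.
Vertex 2 has neighbors [6], degree = 1.
Handshaking lemma: 2 * 10 = 20.
A tree on 9 vertices has 8 edges. This graph has 10 edges (2 extra). Not a tree.
Diameter (longest shortest path) = 5.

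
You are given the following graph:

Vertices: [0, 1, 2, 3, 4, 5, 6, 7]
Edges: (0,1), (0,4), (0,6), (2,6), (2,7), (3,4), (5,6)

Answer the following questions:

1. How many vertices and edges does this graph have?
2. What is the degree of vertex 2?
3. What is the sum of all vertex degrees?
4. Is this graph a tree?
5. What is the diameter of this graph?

Count: 8 vertices, 7 edges.
Vertex 2 has neighbors [6, 7], degree = 2.
Handshaking lemma: 2 * 7 = 14.
A graph is a tree iff it is connected and has exactly n-1 edges. This graph is connected (all 8 vertices in one component) and has 8-1 = 7 edges. It is a tree.
Diameter (longest shortest path) = 5.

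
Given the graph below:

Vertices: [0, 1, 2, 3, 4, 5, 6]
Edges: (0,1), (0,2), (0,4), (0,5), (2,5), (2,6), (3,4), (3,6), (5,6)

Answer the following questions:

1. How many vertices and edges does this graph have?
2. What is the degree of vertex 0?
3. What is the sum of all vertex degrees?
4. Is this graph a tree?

Count: 7 vertices, 9 edges.
Vertex 0 has neighbors [1, 2, 4, 5], degree = 4.
Handshaking lemma: 2 * 9 = 18.
A tree on 7 vertices has 6 edges. This graph has 9 edges (3 extra). Not a tree.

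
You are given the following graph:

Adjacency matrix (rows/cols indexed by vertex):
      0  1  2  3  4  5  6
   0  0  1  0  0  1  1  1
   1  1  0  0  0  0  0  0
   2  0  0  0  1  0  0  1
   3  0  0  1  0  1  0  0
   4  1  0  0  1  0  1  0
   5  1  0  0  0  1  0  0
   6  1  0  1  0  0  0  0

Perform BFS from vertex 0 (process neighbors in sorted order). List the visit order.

BFS from vertex 0 (neighbors processed in ascending order):
Visit order: 0, 1, 4, 5, 6, 3, 2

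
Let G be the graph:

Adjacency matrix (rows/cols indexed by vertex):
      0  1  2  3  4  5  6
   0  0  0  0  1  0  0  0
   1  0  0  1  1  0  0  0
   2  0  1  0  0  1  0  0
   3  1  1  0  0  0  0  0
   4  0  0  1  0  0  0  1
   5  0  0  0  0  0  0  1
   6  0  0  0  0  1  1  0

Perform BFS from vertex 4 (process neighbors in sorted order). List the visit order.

BFS from vertex 4 (neighbors processed in ascending order):
Visit order: 4, 2, 6, 1, 5, 3, 0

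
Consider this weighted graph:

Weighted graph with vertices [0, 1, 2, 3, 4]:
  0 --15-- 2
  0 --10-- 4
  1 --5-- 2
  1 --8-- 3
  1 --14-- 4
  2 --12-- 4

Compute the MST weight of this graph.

Applying Kruskal's algorithm (sort edges by weight, add if no cycle):
  Add (1,2) w=5
  Add (1,3) w=8
  Add (0,4) w=10
  Add (2,4) w=12
  Skip (1,4) w=14 (creates cycle)
  Skip (0,2) w=15 (creates cycle)
MST weight = 35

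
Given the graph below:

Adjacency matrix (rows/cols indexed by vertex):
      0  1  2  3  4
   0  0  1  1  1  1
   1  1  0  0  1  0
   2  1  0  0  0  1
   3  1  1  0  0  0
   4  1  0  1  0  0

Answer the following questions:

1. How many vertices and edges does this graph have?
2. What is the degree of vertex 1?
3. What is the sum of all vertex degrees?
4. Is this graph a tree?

Count: 5 vertices, 6 edges.
Vertex 1 has neighbors [0, 3], degree = 2.
Handshaking lemma: 2 * 6 = 12.
A tree on 5 vertices has 4 edges. This graph has 6 edges (2 extra). Not a tree.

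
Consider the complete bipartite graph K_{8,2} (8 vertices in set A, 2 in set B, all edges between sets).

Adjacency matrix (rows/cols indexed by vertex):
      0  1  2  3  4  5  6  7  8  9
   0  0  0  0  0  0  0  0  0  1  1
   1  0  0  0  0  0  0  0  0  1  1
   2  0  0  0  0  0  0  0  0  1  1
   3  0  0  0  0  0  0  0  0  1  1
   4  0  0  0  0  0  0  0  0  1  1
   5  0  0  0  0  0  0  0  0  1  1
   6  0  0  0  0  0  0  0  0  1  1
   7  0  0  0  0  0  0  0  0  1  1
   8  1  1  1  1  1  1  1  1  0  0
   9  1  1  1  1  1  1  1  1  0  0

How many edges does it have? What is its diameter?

K_{8,2} has 8 * 2 = 16 edges.
Any vertex reaches any opposite-side vertex in 1 step; same-side vertices reach in 2 steps via any opposite-side vertex.
Diameter = 2.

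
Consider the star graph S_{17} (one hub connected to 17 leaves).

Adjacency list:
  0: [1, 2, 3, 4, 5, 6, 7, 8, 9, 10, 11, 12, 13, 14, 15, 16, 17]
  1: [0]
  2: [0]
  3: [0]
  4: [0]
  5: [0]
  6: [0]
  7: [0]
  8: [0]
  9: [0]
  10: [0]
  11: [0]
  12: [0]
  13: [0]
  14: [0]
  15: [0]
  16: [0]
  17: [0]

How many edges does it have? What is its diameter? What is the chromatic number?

Star graph S_{17}: the hub connects to all 17 leaves.
Edges = 17.
Diameter = 2 (any leaf to hub is 1, leaf to leaf through hub is 2).
Star graphs are bipartite (hub vs leaves), so chromatic number = 2.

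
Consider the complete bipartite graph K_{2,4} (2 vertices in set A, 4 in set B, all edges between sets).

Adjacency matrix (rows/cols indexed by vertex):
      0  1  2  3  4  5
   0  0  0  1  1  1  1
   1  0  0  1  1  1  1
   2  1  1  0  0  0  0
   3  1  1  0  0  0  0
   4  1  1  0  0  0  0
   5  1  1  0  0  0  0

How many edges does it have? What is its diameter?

K_{2,4} has 2 * 4 = 8 edges.
Any vertex reaches any opposite-side vertex in 1 step; same-side vertices reach in 2 steps via any opposite-side vertex.
Diameter = 2.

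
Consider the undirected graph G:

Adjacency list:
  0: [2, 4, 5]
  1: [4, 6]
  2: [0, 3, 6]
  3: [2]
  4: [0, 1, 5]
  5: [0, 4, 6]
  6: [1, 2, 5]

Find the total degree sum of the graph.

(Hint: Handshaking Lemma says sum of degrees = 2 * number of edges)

Count edges: 9 edges.
By Handshaking Lemma: sum of degrees = 2 * 9 = 18.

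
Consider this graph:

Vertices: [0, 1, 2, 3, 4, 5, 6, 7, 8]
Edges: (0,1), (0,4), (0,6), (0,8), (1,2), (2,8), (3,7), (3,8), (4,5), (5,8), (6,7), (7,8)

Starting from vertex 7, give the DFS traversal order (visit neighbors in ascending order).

DFS from vertex 7 (neighbors processed in ascending order):
Visit order: 7, 3, 8, 0, 1, 2, 4, 5, 6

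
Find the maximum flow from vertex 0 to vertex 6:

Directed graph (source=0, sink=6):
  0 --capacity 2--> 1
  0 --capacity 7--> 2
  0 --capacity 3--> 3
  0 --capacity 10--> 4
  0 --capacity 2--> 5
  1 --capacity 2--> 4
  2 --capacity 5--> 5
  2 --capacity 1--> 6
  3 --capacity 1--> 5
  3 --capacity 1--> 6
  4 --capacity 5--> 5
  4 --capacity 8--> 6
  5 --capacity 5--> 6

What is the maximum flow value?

Computing max flow:
  Flow on (0->1): 2/2
  Flow on (0->2): 5/7
  Flow on (0->3): 2/3
  Flow on (0->4): 6/10
  Flow on (1->4): 2/2
  Flow on (2->5): 4/5
  Flow on (2->6): 1/1
  Flow on (3->5): 1/1
  Flow on (3->6): 1/1
  Flow on (4->6): 8/8
  Flow on (5->6): 5/5
Maximum flow = 15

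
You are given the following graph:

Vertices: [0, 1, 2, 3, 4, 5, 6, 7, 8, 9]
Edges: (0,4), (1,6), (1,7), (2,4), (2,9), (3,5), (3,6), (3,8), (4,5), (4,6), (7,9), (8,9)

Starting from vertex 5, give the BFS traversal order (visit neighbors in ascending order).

BFS from vertex 5 (neighbors processed in ascending order):
Visit order: 5, 3, 4, 6, 8, 0, 2, 1, 9, 7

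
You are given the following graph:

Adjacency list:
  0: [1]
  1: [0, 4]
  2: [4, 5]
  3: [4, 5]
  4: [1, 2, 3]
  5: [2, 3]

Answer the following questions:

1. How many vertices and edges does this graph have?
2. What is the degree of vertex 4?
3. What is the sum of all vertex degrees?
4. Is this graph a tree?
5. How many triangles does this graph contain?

Count: 6 vertices, 6 edges.
Vertex 4 has neighbors [1, 2, 3], degree = 3.
Handshaking lemma: 2 * 6 = 12.
A tree on 6 vertices has 5 edges. This graph has 6 edges (1 extra). Not a tree.
Number of triangles = 0.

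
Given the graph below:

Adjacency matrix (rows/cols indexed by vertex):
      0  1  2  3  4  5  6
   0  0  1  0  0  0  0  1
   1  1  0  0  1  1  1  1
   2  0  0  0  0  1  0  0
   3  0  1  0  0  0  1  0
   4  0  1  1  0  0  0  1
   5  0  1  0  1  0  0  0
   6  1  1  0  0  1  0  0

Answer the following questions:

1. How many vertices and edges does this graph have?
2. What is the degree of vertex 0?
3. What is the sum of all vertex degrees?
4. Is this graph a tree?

Count: 7 vertices, 9 edges.
Vertex 0 has neighbors [1, 6], degree = 2.
Handshaking lemma: 2 * 9 = 18.
A tree on 7 vertices has 6 edges. This graph has 9 edges (3 extra). Not a tree.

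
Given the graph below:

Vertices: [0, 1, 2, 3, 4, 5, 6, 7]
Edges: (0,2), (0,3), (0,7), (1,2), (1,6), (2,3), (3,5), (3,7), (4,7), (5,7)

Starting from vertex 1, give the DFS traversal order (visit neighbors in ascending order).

DFS from vertex 1 (neighbors processed in ascending order):
Visit order: 1, 2, 0, 3, 5, 7, 4, 6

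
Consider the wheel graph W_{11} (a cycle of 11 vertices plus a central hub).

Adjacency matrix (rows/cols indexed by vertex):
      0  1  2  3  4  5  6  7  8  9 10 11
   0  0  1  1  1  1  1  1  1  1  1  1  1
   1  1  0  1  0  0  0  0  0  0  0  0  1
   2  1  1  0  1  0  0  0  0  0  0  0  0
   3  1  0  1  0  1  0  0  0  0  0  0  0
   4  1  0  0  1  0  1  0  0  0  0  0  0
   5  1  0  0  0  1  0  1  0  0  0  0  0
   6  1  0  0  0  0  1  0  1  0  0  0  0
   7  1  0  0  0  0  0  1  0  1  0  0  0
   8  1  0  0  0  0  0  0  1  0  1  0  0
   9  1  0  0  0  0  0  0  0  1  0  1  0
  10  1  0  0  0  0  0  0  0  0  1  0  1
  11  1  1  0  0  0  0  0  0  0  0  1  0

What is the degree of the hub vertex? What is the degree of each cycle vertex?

The hub connects to all 11 cycle vertices, so deg(hub) = 11.
Each cycle vertex connects to 2 neighbors on the cycle plus the hub, so deg(cycle vertex) = 3.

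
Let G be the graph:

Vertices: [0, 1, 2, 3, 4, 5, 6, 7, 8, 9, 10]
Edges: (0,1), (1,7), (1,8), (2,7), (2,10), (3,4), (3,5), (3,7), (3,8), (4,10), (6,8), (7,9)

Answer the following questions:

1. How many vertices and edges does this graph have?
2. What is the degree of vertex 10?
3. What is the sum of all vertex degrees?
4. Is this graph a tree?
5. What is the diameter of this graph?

Count: 11 vertices, 12 edges.
Vertex 10 has neighbors [2, 4], degree = 2.
Handshaking lemma: 2 * 12 = 24.
A tree on 11 vertices has 10 edges. This graph has 12 edges (2 extra). Not a tree.
Diameter (longest shortest path) = 4.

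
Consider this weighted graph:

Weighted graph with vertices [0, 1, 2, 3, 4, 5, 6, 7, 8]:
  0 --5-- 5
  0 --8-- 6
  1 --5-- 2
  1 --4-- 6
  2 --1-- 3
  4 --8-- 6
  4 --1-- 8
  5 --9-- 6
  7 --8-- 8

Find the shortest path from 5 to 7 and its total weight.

Using Dijkstra's algorithm from vertex 5:
Shortest path: 5 -> 6 -> 4 -> 8 -> 7
Total weight: 9 + 8 + 1 + 8 = 26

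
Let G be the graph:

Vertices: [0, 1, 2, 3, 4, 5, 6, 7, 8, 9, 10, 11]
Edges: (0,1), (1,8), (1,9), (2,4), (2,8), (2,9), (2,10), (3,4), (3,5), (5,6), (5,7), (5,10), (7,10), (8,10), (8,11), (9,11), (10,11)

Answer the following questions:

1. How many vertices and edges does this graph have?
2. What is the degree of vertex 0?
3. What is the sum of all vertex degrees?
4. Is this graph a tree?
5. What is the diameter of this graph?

Count: 12 vertices, 17 edges.
Vertex 0 has neighbors [1], degree = 1.
Handshaking lemma: 2 * 17 = 34.
A tree on 12 vertices has 11 edges. This graph has 17 edges (6 extra). Not a tree.
Diameter (longest shortest path) = 5.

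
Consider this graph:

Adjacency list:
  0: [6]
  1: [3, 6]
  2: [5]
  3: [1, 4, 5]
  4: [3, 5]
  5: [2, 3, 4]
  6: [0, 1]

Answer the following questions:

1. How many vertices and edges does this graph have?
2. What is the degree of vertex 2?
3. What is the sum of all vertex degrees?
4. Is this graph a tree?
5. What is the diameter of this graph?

Count: 7 vertices, 7 edges.
Vertex 2 has neighbors [5], degree = 1.
Handshaking lemma: 2 * 7 = 14.
A tree on 7 vertices has 6 edges. This graph has 7 edges (1 extra). Not a tree.
Diameter (longest shortest path) = 5.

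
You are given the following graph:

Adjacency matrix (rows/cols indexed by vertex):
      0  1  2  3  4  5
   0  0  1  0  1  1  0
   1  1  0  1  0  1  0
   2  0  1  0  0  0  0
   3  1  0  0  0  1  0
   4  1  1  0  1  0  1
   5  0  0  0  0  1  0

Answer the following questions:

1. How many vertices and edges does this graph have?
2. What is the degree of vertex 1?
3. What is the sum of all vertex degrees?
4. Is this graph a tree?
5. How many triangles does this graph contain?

Count: 6 vertices, 7 edges.
Vertex 1 has neighbors [0, 2, 4], degree = 3.
Handshaking lemma: 2 * 7 = 14.
A tree on 6 vertices has 5 edges. This graph has 7 edges (2 extra). Not a tree.
Number of triangles = 2.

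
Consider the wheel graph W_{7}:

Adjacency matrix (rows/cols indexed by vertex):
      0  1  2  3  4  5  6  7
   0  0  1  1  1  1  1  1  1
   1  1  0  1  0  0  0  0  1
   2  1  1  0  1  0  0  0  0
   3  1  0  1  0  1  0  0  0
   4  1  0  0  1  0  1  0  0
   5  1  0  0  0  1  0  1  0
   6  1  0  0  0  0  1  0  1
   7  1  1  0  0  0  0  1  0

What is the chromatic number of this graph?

W_{7} = C_{7} plus a hub adjacent to every cycle vertex.
The outer cycle needs 3 colors (odd cycle); the hub is adjacent to all of them so needs a fresh color.
Chromatic number = 3 + 1 = 4.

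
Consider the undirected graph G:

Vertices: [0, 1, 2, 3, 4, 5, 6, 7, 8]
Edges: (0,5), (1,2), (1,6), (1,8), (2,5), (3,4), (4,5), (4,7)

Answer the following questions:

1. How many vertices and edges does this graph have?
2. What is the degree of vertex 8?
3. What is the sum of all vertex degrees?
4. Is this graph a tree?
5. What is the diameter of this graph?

Count: 9 vertices, 8 edges.
Vertex 8 has neighbors [1], degree = 1.
Handshaking lemma: 2 * 8 = 16.
A graph is a tree iff it is connected and has exactly n-1 edges. This graph is connected (all 9 vertices in one component) and has 9-1 = 8 edges. It is a tree.
Diameter (longest shortest path) = 5.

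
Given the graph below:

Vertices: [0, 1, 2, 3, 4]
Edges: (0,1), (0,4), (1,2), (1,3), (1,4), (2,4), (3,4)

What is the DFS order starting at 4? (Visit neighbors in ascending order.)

DFS from vertex 4 (neighbors processed in ascending order):
Visit order: 4, 0, 1, 2, 3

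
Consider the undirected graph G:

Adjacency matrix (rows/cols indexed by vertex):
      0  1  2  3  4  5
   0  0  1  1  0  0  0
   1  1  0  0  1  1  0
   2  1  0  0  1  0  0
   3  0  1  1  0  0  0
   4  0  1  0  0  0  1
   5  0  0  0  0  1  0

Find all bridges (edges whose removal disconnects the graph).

A bridge is an edge whose removal increases the number of connected components.
Bridges found: (1,4), (4,5)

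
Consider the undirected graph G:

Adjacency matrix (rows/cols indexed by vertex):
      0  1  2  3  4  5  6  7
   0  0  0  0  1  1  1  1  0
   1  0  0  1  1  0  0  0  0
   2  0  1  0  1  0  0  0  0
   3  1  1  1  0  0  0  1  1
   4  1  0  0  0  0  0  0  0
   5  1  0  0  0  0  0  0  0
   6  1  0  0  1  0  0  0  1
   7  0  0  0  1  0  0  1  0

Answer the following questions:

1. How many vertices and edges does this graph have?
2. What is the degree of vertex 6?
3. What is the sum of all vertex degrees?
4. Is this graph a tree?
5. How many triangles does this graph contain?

Count: 8 vertices, 10 edges.
Vertex 6 has neighbors [0, 3, 7], degree = 3.
Handshaking lemma: 2 * 10 = 20.
A tree on 8 vertices has 7 edges. This graph has 10 edges (3 extra). Not a tree.
Number of triangles = 3.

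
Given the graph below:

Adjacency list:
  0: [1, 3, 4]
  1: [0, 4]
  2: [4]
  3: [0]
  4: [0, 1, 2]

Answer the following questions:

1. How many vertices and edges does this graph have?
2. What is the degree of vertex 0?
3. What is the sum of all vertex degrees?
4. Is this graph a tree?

Count: 5 vertices, 5 edges.
Vertex 0 has neighbors [1, 3, 4], degree = 3.
Handshaking lemma: 2 * 5 = 10.
A tree on 5 vertices has 4 edges. This graph has 5 edges (1 extra). Not a tree.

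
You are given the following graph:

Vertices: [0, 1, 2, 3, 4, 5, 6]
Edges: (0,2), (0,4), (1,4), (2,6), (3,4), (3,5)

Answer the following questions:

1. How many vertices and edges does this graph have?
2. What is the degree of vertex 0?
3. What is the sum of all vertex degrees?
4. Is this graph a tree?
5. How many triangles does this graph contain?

Count: 7 vertices, 6 edges.
Vertex 0 has neighbors [2, 4], degree = 2.
Handshaking lemma: 2 * 6 = 12.
A graph is a tree iff it is connected and has exactly n-1 edges. This graph is connected (all 7 vertices in one component) and has 7-1 = 6 edges. It is a tree.
Number of triangles = 0.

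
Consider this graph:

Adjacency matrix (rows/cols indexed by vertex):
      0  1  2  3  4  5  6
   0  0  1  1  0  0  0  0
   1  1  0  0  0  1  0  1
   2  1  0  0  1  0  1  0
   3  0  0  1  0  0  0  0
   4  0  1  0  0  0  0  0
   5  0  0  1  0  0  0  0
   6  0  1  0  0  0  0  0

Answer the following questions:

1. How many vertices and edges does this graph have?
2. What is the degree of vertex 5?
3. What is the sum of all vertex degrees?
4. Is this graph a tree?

Count: 7 vertices, 6 edges.
Vertex 5 has neighbors [2], degree = 1.
Handshaking lemma: 2 * 6 = 12.
A graph is a tree iff it is connected and has exactly n-1 edges. This graph is connected (all 7 vertices in one component) and has 7-1 = 6 edges. It is a tree.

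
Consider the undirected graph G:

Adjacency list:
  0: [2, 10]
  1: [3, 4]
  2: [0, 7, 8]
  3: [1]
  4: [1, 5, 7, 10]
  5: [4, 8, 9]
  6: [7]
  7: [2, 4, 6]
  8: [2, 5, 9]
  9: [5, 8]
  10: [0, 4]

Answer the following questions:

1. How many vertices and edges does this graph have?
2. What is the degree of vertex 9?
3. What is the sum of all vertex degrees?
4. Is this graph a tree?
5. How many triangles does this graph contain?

Count: 11 vertices, 13 edges.
Vertex 9 has neighbors [5, 8], degree = 2.
Handshaking lemma: 2 * 13 = 26.
A tree on 11 vertices has 10 edges. This graph has 13 edges (3 extra). Not a tree.
Number of triangles = 1.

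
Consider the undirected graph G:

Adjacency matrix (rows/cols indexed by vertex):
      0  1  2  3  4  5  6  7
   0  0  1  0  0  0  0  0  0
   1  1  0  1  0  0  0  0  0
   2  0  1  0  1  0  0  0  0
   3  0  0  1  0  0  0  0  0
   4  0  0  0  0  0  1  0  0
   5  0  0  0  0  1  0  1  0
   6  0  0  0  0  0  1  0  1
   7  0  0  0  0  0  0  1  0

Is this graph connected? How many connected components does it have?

Checking connectivity: the graph has 2 connected component(s).
Components: [[0, 1, 2, 3], [4, 5, 6, 7]]. The graph is NOT connected.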